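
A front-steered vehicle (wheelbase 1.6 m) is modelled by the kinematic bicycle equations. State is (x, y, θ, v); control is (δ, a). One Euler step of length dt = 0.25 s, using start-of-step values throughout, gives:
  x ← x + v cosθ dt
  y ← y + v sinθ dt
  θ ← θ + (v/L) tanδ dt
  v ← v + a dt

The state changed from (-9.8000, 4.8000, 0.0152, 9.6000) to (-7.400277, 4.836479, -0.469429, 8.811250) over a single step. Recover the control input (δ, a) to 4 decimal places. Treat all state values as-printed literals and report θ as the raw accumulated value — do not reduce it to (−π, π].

δ = -0.3125, a = -3.1550

a = (v'−v)/dt = (-0.788750)/0.25 = -3.1550
Δθ = θ'−θ = -0.484629;  (v·dt/L) = 9.6000·0.25/1.6 = 1.500000
tan δ = Δθ·L/(v·dt) = -0.323086  →  δ = -0.3125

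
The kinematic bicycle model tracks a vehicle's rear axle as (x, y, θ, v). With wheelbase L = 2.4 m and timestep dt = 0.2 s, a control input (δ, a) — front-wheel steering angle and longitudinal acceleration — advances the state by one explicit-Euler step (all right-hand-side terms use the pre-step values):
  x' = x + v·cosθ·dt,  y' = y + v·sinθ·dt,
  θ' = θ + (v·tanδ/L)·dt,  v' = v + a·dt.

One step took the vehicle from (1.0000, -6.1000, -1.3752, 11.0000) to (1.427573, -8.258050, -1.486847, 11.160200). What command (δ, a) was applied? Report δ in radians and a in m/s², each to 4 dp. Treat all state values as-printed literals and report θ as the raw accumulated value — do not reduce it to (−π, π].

a = (v'−v)/dt = (0.160200)/0.2 = 0.8010
Δθ = θ'−θ = -0.111647;  (v·dt/L) = 11.0000·0.2/2.4 = 0.916667
tan δ = Δθ·L/(v·dt) = -0.121797  →  δ = -0.1212

δ = -0.1212, a = 0.8010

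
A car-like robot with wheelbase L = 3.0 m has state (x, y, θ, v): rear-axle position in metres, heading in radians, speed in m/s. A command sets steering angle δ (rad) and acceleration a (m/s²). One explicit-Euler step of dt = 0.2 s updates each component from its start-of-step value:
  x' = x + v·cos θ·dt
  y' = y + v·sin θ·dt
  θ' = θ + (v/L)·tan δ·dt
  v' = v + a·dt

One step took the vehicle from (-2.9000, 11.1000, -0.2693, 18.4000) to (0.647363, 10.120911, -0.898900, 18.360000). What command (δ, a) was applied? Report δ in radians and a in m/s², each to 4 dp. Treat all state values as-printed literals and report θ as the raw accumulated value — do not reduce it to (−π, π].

δ = -0.4742, a = -0.2000

a = (v'−v)/dt = (-0.040000)/0.2 = -0.2000
Δθ = θ'−θ = -0.629600;  (v·dt/L) = 18.4000·0.2/3.0 = 1.226667
tan δ = Δθ·L/(v·dt) = -0.513261  →  δ = -0.4742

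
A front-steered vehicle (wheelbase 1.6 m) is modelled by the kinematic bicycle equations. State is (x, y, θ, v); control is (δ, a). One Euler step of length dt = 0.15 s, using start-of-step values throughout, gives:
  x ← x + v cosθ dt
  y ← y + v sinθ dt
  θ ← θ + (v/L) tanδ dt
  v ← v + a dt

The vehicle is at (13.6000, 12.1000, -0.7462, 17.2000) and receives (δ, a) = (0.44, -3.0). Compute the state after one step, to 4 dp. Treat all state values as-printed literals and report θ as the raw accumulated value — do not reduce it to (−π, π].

x' = 13.6000 + 17.2000·cos(-0.7462)·0.15 = 15.4944
y' = 12.1000 + 17.2000·sin(-0.7462)·0.15 = 10.3486
θ' = -0.7462 + (17.2000/1.6)·tan(0.44)·0.15 = 0.0129
v' = 17.2000 − 3.0000·0.15 = 16.7500

(15.4944, 10.3486, 0.0129, 16.7500)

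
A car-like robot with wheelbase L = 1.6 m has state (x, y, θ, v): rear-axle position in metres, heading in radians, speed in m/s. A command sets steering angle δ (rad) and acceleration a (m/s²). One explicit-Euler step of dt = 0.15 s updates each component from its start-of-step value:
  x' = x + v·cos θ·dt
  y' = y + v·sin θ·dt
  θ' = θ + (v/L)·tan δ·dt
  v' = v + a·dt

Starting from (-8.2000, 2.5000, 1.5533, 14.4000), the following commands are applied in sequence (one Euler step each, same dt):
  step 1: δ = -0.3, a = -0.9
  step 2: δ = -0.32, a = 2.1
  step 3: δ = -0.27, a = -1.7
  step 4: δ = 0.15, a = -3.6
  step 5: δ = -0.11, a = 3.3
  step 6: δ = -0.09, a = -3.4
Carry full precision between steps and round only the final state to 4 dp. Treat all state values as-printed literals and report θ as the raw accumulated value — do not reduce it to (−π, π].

after step 1 (δ=-0.3, a=-0.9): (-8.162210, 4.659669, 1.135696, 14.265000)
after step 2 (δ=-0.32, a=2.1): (-7.260302, 6.600054, 0.692515, 14.580000)
after step 3 (δ=-0.27, a=-1.7): (-5.577093, 7.996398, 0.314221, 14.325000)
after step 4 (δ=0.15, a=-3.6): (-3.533551, 8.660524, 0.517191, 13.785000)
after step 5 (δ=-0.11, a=3.3): (-1.736239, 9.682902, 0.374457, 14.280000)
after step 6 (δ=-0.09, a=-3.4): (0.257334, 10.466375, 0.253643, 13.770000)

(0.2573, 10.4664, 0.2536, 13.7700)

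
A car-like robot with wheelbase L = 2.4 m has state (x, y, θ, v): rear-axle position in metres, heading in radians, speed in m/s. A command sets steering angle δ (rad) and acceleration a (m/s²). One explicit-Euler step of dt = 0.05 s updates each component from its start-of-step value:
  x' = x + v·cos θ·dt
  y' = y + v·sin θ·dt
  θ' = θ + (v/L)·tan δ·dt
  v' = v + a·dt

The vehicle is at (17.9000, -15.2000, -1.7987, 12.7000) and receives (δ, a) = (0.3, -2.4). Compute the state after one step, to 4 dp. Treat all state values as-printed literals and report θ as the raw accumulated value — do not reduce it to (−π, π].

x' = 17.9000 + 12.7000·cos(-1.7987)·0.05 = 17.7565
y' = -15.2000 + 12.7000·sin(-1.7987)·0.05 = -15.8186
θ' = -1.7987 + (12.7000/2.4)·tan(0.3)·0.05 = -1.7169
v' = 12.7000 − 2.4000·0.05 = 12.5800

(17.7565, -15.8186, -1.7169, 12.5800)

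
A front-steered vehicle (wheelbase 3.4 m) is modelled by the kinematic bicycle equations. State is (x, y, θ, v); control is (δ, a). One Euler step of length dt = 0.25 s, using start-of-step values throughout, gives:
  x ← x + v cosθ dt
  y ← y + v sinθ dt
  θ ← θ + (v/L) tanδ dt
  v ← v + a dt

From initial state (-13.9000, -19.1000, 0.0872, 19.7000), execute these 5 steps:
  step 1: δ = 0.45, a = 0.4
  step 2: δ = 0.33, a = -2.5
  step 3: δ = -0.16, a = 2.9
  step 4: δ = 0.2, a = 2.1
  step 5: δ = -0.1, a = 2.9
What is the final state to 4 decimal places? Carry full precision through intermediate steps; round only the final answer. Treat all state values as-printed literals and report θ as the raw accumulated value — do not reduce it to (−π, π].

after step 1 (δ=0.45, a=0.4): (-8.993713, -18.671084, 0.786919, 19.800000)
after step 2 (δ=0.33, a=-2.5): (-5.498863, -15.165585, 1.285595, 19.175000)
after step 3 (δ=-0.16, a=2.9): (-4.150140, -10.565478, 1.058062, 19.900000)
after step 4 (δ=0.2, a=2.1): (-1.709596, -6.230230, 1.354675, 20.425000)
after step 5 (δ=-0.1, a=2.9): (-0.614596, -1.242770, 1.203988, 21.150000)

(-0.6146, -1.2428, 1.2040, 21.1500)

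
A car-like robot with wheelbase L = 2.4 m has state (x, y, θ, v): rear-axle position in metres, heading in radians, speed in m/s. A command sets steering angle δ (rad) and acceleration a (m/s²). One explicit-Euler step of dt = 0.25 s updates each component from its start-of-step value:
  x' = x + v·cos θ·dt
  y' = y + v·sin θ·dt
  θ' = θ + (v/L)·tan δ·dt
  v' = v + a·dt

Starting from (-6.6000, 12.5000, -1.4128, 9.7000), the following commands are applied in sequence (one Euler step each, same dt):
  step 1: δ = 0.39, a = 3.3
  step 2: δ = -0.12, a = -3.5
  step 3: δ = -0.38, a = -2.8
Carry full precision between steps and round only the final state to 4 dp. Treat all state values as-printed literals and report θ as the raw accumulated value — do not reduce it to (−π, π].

(-3.7611, 5.7132, -1.5312, 8.9500)

after step 1 (δ=0.39, a=3.3): (-6.218451, 10.105205, -0.997463, 10.525000)
after step 2 (δ=-0.12, a=-3.5): (-4.791168, 7.894698, -1.129661, 9.650000)
after step 3 (δ=-0.38, a=-2.8): (-3.761112, 5.713152, -1.531154, 8.950000)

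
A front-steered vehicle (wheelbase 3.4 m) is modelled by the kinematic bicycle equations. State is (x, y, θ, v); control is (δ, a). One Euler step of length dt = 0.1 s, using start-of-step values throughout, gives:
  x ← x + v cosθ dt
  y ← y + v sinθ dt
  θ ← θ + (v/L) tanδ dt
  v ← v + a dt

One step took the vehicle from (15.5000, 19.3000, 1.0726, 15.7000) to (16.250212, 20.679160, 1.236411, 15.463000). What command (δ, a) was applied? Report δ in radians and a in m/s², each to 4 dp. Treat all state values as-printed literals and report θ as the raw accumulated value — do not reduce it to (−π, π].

a = (v'−v)/dt = (-0.237000)/0.1 = -2.3700
Δθ = θ'−θ = 0.163811;  (v·dt/L) = 15.7000·0.1/3.4 = 0.461765
tan δ = Δθ·L/(v·dt) = 0.354750  →  δ = 0.3409

δ = 0.3409, a = -2.3700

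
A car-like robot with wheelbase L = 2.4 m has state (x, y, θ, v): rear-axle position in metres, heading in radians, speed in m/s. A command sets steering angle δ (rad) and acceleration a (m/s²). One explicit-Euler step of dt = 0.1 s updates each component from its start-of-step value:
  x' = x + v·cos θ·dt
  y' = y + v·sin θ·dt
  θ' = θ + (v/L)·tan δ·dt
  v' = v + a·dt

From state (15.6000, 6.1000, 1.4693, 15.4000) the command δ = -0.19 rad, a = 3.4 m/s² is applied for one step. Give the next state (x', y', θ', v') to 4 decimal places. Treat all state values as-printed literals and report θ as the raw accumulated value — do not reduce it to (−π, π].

(15.7560, 7.6321, 1.3459, 15.7400)

x' = 15.6000 + 15.4000·cos(1.4693)·0.1 = 15.7560
y' = 6.1000 + 15.4000·sin(1.4693)·0.1 = 7.6321
θ' = 1.4693 + (15.4000/2.4)·tan(-0.19)·0.1 = 1.3459
v' = 15.4000 + 3.4000·0.1 = 15.7400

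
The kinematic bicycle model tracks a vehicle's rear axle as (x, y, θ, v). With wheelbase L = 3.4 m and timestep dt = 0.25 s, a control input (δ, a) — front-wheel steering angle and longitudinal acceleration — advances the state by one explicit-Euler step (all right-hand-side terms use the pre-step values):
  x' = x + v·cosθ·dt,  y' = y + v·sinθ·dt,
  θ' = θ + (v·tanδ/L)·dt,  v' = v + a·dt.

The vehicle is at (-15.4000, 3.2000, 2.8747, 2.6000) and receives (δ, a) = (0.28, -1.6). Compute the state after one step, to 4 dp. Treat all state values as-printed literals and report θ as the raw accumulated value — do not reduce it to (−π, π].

x' = -15.4000 + 2.6000·cos(2.8747)·0.25 = -16.0270
y' = 3.2000 + 2.6000·sin(2.8747)·0.25 = 3.3714
θ' = 2.8747 + (2.6000/3.4)·tan(0.28)·0.25 = 2.9297
v' = 2.6000 − 1.6000·0.25 = 2.2000

(-16.0270, 3.3714, 2.9297, 2.2000)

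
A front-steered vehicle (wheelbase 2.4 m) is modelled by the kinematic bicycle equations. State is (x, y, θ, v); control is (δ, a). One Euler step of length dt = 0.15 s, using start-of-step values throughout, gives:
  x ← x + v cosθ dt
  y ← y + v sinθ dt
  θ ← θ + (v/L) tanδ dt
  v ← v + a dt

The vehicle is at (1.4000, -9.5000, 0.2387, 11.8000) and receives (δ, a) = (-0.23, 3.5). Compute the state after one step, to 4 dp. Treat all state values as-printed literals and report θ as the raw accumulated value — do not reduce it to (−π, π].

(3.1198, -9.0815, 0.0660, 12.3250)

x' = 1.4000 + 11.8000·cos(0.2387)·0.15 = 3.1198
y' = -9.5000 + 11.8000·sin(0.2387)·0.15 = -9.0815
θ' = 0.2387 + (11.8000/2.4)·tan(-0.23)·0.15 = 0.0660
v' = 11.8000 + 3.5000·0.15 = 12.3250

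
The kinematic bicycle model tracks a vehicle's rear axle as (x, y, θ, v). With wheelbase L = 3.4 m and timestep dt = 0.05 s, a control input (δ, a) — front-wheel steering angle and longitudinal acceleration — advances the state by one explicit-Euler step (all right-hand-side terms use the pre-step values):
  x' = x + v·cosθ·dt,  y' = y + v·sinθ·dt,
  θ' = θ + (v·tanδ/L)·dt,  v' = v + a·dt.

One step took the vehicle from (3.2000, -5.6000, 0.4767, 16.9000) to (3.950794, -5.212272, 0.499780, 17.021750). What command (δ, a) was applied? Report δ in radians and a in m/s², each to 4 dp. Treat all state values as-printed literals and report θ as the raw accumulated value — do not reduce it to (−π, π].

a = (v'−v)/dt = (0.121750)/0.05 = 2.4350
Δθ = θ'−θ = 0.023080;  (v·dt/L) = 16.9000·0.05/3.4 = 0.248529
tan δ = Δθ·L/(v·dt) = 0.092866  →  δ = 0.0926

δ = 0.0926, a = 2.4350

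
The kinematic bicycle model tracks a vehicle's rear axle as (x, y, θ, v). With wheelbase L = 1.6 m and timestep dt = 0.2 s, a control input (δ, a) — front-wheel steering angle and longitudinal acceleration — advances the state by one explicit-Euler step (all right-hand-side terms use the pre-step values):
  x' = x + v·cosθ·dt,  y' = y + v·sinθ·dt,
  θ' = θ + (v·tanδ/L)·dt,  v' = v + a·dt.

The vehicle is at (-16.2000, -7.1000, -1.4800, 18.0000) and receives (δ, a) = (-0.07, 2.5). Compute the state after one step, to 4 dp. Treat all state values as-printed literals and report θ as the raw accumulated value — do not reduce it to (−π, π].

x' = -16.2000 + 18.0000·cos(-1.4800)·0.2 = -15.8736
y' = -7.1000 + 18.0000·sin(-1.4800)·0.2 = -10.6852
θ' = -1.4800 + (18.0000/1.6)·tan(-0.07)·0.2 = -1.6378
v' = 18.0000 + 2.5000·0.2 = 18.5000

(-15.8736, -10.6852, -1.6378, 18.5000)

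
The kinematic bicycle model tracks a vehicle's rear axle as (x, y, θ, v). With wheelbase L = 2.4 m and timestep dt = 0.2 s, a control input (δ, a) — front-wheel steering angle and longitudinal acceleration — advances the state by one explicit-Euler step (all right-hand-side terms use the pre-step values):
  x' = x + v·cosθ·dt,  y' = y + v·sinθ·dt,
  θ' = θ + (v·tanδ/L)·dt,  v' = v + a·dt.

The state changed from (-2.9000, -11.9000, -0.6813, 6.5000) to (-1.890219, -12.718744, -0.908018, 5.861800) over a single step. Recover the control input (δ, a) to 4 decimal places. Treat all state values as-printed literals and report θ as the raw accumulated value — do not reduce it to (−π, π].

δ = -0.3964, a = -3.1910

a = (v'−v)/dt = (-0.638200)/0.2 = -3.1910
Δθ = θ'−θ = -0.226718;  (v·dt/L) = 6.5000·0.2/2.4 = 0.541667
tan δ = Δθ·L/(v·dt) = -0.418556  →  δ = -0.3964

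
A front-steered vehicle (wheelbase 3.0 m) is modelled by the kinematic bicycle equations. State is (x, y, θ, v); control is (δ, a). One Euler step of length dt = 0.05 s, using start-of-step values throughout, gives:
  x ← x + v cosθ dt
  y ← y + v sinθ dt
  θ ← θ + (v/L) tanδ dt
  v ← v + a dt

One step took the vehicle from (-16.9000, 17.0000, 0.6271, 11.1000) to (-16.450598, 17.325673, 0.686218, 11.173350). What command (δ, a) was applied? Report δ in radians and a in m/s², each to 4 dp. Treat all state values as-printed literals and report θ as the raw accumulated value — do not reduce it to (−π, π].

a = (v'−v)/dt = (0.073350)/0.05 = 1.4670
Δθ = θ'−θ = 0.059118;  (v·dt/L) = 11.1000·0.05/3.0 = 0.185000
tan δ = Δθ·L/(v·dt) = 0.319557  →  δ = 0.3093

δ = 0.3093, a = 1.4670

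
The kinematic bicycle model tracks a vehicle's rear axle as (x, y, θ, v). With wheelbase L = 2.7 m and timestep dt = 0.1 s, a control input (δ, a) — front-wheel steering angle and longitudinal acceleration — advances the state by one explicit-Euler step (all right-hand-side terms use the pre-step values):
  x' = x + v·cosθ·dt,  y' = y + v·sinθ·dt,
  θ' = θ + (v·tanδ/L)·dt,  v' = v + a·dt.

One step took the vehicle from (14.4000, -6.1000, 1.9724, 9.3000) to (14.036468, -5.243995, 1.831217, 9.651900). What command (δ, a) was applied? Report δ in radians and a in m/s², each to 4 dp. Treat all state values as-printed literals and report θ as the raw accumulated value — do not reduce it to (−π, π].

δ = -0.3890, a = 3.5190

a = (v'−v)/dt = (0.351900)/0.1 = 3.5190
Δθ = θ'−θ = -0.141183;  (v·dt/L) = 9.3000·0.1/2.7 = 0.344444
tan δ = Δθ·L/(v·dt) = -0.409886  →  δ = -0.3890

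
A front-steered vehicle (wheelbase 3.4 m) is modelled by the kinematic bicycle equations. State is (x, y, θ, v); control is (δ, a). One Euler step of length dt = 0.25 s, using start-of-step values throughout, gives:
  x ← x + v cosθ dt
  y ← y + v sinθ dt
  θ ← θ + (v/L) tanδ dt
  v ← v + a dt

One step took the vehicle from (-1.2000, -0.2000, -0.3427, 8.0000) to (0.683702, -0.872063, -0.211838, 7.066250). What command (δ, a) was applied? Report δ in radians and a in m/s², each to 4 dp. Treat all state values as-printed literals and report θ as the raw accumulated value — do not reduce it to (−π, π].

a = (v'−v)/dt = (-0.933750)/0.25 = -3.7350
Δθ = θ'−θ = 0.130862;  (v·dt/L) = 8.0000·0.25/3.4 = 0.588235
tan δ = Δθ·L/(v·dt) = 0.222465  →  δ = 0.2189

δ = 0.2189, a = -3.7350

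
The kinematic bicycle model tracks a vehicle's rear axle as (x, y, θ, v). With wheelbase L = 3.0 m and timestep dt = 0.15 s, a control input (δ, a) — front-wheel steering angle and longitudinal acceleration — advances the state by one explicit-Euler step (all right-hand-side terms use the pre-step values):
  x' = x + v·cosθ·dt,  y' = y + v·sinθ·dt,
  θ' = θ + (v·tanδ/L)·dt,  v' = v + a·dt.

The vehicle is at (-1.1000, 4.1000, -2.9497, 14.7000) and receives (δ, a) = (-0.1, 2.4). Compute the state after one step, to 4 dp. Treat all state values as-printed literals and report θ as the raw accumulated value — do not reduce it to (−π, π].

(-3.2645, 3.6795, -3.0234, 15.0600)

x' = -1.1000 + 14.7000·cos(-2.9497)·0.15 = -3.2645
y' = 4.1000 + 14.7000·sin(-2.9497)·0.15 = 3.6795
θ' = -2.9497 + (14.7000/3.0)·tan(-0.1)·0.15 = -3.0234
v' = 14.7000 + 2.4000·0.15 = 15.0600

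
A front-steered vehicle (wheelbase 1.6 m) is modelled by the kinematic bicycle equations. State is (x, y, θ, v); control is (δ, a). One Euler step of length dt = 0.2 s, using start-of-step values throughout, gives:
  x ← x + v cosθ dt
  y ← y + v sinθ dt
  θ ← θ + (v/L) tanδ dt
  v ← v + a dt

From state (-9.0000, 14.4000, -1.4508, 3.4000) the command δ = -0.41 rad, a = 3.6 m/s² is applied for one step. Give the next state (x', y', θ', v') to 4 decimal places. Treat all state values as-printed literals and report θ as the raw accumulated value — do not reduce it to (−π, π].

(-8.9186, 13.7249, -1.6355, 4.1200)

x' = -9.0000 + 3.4000·cos(-1.4508)·0.2 = -8.9186
y' = 14.4000 + 3.4000·sin(-1.4508)·0.2 = 13.7249
θ' = -1.4508 + (3.4000/1.6)·tan(-0.41)·0.2 = -1.6355
v' = 3.4000 + 3.6000·0.2 = 4.1200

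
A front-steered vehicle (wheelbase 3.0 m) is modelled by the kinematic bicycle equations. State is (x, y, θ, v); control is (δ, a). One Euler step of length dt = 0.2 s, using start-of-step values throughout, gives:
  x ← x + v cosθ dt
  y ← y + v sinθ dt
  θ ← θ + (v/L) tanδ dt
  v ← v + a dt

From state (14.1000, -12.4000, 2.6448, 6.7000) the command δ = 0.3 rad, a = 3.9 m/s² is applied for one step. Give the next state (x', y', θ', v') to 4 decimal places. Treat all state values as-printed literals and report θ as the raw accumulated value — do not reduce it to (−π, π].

x' = 14.1000 + 6.7000·cos(2.6448)·0.2 = 12.9220
y' = -12.4000 + 6.7000·sin(2.6448)·0.2 = -11.7613
θ' = 2.6448 + (6.7000/3.0)·tan(0.3)·0.2 = 2.7830
v' = 6.7000 + 3.9000·0.2 = 7.4800

(12.9220, -11.7613, 2.7830, 7.4800)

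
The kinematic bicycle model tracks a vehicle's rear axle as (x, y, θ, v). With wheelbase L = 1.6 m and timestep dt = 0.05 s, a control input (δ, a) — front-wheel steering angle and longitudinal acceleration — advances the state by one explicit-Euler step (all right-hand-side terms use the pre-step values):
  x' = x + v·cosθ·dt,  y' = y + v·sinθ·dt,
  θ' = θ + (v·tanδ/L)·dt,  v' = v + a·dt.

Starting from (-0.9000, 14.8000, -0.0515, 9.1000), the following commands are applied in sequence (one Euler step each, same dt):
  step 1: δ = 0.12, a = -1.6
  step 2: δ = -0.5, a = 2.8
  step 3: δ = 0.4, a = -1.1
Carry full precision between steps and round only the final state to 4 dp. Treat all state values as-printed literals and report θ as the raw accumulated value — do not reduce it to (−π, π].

(0.4566, 14.6908, -0.0502, 9.1050)

after step 1 (δ=0.12, a=-1.6): (-0.445603, 14.776578, -0.017210, 9.020000)
after step 2 (δ=-0.5, a=2.8): (0.005330, 14.768816, -0.171199, 9.160000)
after step 3 (δ=0.4, a=-1.1): (0.456635, 14.690790, -0.050175, 9.105000)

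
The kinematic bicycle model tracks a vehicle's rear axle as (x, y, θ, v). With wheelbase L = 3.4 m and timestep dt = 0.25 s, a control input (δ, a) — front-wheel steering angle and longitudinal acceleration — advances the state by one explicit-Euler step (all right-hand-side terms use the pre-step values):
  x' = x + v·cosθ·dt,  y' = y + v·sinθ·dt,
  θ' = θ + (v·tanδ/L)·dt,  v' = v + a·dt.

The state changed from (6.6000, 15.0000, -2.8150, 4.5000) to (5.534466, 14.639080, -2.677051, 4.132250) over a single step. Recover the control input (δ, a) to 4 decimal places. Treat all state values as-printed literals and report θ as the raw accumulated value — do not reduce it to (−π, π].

a = (v'−v)/dt = (-0.367750)/0.25 = -1.4710
Δθ = θ'−θ = 0.137949;  (v·dt/L) = 4.5000·0.25/3.4 = 0.330882
tan δ = Δθ·L/(v·dt) = 0.416913  →  δ = 0.3950

δ = 0.3950, a = -1.4710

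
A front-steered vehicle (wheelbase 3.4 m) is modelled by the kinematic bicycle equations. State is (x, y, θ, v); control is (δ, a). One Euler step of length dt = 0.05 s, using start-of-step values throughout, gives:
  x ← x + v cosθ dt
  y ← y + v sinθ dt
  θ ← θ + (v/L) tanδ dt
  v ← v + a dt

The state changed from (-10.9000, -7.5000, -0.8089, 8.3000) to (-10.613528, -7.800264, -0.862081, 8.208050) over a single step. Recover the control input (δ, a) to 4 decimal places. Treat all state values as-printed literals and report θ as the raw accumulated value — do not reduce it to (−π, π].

a = (v'−v)/dt = (-0.091950)/0.05 = -1.8390
Δθ = θ'−θ = -0.053181;  (v·dt/L) = 8.3000·0.05/3.4 = 0.122059
tan δ = Δθ·L/(v·dt) = -0.435700  →  δ = -0.4109

δ = -0.4109, a = -1.8390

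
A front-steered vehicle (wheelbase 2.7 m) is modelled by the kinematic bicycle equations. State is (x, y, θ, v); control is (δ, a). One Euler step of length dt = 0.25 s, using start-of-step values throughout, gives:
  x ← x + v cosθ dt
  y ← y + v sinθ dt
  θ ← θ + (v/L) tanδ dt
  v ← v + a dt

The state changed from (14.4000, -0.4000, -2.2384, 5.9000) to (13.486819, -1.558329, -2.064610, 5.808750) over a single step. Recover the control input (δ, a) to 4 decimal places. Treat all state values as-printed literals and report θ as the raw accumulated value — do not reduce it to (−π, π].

a = (v'−v)/dt = (-0.091250)/0.25 = -0.3650
Δθ = θ'−θ = 0.173790;  (v·dt/L) = 5.9000·0.25/2.7 = 0.546296
tan δ = Δθ·L/(v·dt) = 0.318124  →  δ = 0.3080

δ = 0.3080, a = -0.3650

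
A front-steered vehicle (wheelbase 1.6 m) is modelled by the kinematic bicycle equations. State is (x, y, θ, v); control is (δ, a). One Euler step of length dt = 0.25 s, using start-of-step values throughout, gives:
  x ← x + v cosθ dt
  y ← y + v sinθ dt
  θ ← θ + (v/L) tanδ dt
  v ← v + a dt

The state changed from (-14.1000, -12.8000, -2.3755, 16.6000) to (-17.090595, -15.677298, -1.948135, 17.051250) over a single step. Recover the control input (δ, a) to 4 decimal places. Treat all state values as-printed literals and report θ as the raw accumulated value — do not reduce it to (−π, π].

a = (v'−v)/dt = (0.451250)/0.25 = 1.8050
Δθ = θ'−θ = 0.427365;  (v·dt/L) = 16.6000·0.25/1.6 = 2.593750
tan δ = Δθ·L/(v·dt) = 0.164767  →  δ = 0.1633

δ = 0.1633, a = 1.8050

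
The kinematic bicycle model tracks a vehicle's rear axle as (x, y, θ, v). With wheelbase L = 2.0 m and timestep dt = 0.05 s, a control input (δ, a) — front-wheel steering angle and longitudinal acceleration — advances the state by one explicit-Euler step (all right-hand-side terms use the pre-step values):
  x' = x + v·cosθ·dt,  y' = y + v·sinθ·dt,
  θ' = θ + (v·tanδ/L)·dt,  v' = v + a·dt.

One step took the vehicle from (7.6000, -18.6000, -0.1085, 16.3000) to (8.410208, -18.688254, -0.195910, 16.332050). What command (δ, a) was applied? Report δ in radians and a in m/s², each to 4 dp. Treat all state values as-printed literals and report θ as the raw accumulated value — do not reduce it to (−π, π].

a = (v'−v)/dt = (0.032050)/0.05 = 0.6410
Δθ = θ'−θ = -0.087410;  (v·dt/L) = 16.3000·0.05/2.0 = 0.407500
tan δ = Δθ·L/(v·dt) = -0.214503  →  δ = -0.2113

δ = -0.2113, a = 0.6410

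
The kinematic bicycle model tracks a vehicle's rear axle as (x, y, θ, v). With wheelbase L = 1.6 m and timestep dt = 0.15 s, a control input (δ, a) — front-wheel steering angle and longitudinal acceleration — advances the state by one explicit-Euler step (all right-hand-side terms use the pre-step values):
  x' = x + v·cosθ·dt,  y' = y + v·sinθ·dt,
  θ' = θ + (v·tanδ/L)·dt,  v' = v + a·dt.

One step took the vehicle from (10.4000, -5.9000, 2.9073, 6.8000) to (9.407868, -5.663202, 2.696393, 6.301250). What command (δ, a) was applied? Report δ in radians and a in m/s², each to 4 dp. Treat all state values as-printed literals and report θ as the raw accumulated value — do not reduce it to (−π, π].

a = (v'−v)/dt = (-0.498750)/0.15 = -3.3250
Δθ = θ'−θ = -0.210907;  (v·dt/L) = 6.8000·0.15/1.6 = 0.637500
tan δ = Δθ·L/(v·dt) = -0.330835  →  δ = -0.3195

δ = -0.3195, a = -3.3250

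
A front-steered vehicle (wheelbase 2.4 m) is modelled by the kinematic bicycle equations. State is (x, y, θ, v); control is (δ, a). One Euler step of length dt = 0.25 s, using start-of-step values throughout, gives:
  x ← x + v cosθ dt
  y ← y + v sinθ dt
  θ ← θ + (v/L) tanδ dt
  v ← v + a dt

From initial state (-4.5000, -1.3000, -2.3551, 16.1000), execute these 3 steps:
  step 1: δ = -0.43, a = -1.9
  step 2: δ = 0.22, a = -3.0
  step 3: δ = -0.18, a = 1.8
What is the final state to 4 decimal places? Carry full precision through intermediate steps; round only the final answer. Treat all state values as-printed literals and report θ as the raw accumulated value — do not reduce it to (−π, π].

(-14.7003, -5.6009, -3.0422, 15.3250)

after step 1 (δ=-0.43, a=-1.9): (-7.342988, -4.149218, -3.124246, 15.625000)
after step 2 (δ=0.22, a=-3.0): (-11.248650, -4.216976, -2.760282, 14.875000)
after step 3 (δ=-0.18, a=1.8): (-14.700311, -5.600863, -3.042240, 15.325000)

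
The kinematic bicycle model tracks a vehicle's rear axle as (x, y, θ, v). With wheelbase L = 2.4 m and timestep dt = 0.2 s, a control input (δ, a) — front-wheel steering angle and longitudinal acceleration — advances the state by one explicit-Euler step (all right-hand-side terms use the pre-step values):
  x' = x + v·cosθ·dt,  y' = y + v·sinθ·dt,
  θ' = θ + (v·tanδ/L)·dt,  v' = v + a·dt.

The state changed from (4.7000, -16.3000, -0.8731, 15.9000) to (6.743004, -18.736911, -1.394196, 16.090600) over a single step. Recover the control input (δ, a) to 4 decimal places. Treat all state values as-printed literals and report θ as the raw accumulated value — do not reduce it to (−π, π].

a = (v'−v)/dt = (0.190600)/0.2 = 0.9530
Δθ = θ'−θ = -0.521096;  (v·dt/L) = 15.9000·0.2/2.4 = 1.325000
tan δ = Δθ·L/(v·dt) = -0.393280  →  δ = -0.3747

δ = -0.3747, a = 0.9530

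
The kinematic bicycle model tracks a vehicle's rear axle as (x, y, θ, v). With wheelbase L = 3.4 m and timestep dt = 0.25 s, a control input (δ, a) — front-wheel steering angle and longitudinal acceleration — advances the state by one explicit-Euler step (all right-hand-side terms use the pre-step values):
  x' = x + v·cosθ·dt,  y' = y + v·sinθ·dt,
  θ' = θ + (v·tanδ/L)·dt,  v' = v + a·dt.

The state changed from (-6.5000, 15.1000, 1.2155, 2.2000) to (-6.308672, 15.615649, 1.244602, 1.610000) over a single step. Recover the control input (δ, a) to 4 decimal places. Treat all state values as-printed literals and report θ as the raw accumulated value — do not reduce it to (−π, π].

δ = 0.1780, a = -2.3600

a = (v'−v)/dt = (-0.590000)/0.25 = -2.3600
Δθ = θ'−θ = 0.029102;  (v·dt/L) = 2.2000·0.25/3.4 = 0.161765
tan δ = Δθ·L/(v·dt) = 0.179903  →  δ = 0.1780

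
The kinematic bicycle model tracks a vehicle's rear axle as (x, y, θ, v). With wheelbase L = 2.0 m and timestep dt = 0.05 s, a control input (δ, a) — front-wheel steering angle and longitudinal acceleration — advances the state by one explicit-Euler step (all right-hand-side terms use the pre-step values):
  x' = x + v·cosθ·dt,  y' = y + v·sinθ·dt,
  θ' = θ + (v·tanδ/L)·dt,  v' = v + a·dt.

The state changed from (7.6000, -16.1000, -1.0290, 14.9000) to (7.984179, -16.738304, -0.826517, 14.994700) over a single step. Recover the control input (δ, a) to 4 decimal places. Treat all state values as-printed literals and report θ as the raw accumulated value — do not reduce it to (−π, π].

δ = 0.4979, a = 1.8940

a = (v'−v)/dt = (0.094700)/0.05 = 1.8940
Δθ = θ'−θ = 0.202483;  (v·dt/L) = 14.9000·0.05/2.0 = 0.372500
tan δ = Δθ·L/(v·dt) = 0.543579  →  δ = 0.4979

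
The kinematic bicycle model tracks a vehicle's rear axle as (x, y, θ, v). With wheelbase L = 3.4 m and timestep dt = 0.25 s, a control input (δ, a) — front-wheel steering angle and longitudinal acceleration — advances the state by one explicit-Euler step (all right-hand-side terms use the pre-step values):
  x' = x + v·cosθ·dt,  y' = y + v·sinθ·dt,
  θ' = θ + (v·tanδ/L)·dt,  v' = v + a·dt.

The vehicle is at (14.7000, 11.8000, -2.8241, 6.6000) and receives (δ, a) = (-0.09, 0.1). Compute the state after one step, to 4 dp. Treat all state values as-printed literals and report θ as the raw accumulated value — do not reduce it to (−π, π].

x' = 14.7000 + 6.6000·cos(-2.8241)·0.25 = 13.1325
y' = 11.8000 + 6.6000·sin(-2.8241)·0.25 = 11.2849
θ' = -2.8241 + (6.6000/3.4)·tan(-0.09)·0.25 = -2.8679
v' = 6.6000 + 0.1000·0.25 = 6.6250

(13.1325, 11.2849, -2.8679, 6.6250)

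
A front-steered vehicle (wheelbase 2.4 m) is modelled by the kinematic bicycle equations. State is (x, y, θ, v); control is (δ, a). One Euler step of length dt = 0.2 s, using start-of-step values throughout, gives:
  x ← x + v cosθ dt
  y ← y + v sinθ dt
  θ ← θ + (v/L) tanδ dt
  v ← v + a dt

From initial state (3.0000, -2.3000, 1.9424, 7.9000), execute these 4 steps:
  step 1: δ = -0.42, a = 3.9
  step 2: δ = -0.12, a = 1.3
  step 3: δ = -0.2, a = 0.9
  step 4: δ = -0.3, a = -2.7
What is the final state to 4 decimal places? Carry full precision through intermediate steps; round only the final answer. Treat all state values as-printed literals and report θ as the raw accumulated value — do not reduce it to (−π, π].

after step 1 (δ=-0.42, a=3.9): (2.426286, -0.827841, 1.648406, 8.680000)
after step 2 (δ=-0.12, a=1.3): (2.291690, 0.902933, 1.561187, 8.940000)
after step 3 (δ=-0.2, a=0.9): (2.308871, 2.690851, 1.410168, 9.120000)
after step 4 (δ=-0.3, a=-2.7): (2.600598, 4.491371, 1.175073, 8.580000)

(2.6006, 4.4914, 1.1751, 8.5800)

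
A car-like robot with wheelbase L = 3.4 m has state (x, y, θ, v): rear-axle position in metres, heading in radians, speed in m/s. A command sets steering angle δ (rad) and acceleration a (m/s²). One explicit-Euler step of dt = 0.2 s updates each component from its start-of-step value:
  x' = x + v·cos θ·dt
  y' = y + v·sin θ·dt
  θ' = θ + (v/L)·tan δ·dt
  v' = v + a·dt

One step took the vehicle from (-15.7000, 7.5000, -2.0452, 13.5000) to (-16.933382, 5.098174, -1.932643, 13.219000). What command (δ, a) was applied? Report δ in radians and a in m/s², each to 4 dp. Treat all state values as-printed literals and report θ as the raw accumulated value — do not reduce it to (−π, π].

δ = 0.1408, a = -1.4050

a = (v'−v)/dt = (-0.281000)/0.2 = -1.4050
Δθ = θ'−θ = 0.112557;  (v·dt/L) = 13.5000·0.2/3.4 = 0.794118
tan δ = Δθ·L/(v·dt) = 0.141738  →  δ = 0.1408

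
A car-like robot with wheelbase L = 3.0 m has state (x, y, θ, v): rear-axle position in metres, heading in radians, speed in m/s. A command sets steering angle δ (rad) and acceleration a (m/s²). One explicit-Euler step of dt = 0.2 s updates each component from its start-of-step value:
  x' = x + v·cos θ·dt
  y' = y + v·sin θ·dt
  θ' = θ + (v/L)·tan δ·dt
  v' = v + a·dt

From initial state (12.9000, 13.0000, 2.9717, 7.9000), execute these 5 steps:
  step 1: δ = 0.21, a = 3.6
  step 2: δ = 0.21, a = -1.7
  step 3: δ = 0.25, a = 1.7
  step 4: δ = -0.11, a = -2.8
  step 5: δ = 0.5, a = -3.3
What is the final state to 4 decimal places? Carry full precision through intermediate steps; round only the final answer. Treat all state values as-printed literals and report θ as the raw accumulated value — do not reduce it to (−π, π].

after step 1 (δ=0.21, a=3.6): (11.342747, 13.267141, 3.083955, 8.620000)
after step 2 (δ=0.21, a=-1.7): (9.621610, 13.366453, 3.206441, 8.280000)
after step 3 (δ=0.25, a=1.7): (7.969091, 13.259140, 3.347390, 8.620000)
after step 4 (δ=-0.11, a=-2.8): (6.281470, 12.906845, 3.283920, 8.060000)
after step 5 (δ=0.5, a=-3.3): (4.685770, 12.678187, 3.577467, 7.400000)

(4.6858, 12.6782, 3.5775, 7.4000)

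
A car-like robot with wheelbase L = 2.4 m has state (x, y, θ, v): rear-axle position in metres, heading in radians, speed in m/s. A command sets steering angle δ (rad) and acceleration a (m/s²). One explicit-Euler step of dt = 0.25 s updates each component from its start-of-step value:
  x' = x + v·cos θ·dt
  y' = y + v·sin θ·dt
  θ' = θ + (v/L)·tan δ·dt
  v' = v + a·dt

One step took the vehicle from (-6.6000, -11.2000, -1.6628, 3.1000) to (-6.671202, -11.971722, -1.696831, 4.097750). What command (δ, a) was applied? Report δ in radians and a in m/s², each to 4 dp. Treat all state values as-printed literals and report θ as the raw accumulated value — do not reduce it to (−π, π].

δ = -0.1050, a = 3.9910

a = (v'−v)/dt = (0.997750)/0.25 = 3.9910
Δθ = θ'−θ = -0.034031;  (v·dt/L) = 3.1000·0.25/2.4 = 0.322917
tan δ = Δθ·L/(v·dt) = -0.105386  →  δ = -0.1050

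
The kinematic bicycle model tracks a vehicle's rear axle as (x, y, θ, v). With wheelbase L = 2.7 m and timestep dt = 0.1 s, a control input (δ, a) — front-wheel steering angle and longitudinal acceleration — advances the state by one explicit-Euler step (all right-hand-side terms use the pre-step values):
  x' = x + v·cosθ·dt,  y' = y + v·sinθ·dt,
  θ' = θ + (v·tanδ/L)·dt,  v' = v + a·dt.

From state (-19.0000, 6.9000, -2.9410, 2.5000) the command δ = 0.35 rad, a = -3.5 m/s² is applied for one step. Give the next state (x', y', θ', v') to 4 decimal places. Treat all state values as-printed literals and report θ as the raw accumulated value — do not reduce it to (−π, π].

x' = -19.0000 + 2.5000·cos(-2.9410)·0.1 = -19.2450
y' = 6.9000 + 2.5000·sin(-2.9410)·0.1 = 6.8502
θ' = -2.9410 + (2.5000/2.7)·tan(0.35)·0.1 = -2.9072
v' = 2.5000 − 3.5000·0.1 = 2.1500

(-19.2450, 6.8502, -2.9072, 2.1500)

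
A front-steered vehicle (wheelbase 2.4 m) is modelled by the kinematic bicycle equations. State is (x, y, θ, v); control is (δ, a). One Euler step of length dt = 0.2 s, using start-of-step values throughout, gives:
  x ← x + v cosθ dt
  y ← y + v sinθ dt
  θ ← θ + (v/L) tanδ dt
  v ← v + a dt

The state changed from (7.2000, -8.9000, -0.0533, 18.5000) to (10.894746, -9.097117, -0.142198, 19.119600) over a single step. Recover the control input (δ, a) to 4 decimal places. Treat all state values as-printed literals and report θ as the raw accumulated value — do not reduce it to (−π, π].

a = (v'−v)/dt = (0.619600)/0.2 = 3.0980
Δθ = θ'−θ = -0.088898;  (v·dt/L) = 18.5000·0.2/2.4 = 1.541667
tan δ = Δθ·L/(v·dt) = -0.057664  →  δ = -0.0576

δ = -0.0576, a = 3.0980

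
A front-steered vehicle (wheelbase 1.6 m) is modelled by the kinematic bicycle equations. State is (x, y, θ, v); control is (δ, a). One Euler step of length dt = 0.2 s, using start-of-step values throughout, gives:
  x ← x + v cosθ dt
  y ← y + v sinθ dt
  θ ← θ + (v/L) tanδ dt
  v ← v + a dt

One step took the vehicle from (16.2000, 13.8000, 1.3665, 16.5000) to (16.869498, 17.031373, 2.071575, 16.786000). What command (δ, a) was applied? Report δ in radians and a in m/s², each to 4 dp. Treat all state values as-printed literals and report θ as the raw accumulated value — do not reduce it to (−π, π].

a = (v'−v)/dt = (0.286000)/0.2 = 1.4300
Δθ = θ'−θ = 0.705075;  (v·dt/L) = 16.5000·0.2/1.6 = 2.062500
tan δ = Δθ·L/(v·dt) = 0.341855  →  δ = 0.3294

δ = 0.3294, a = 1.4300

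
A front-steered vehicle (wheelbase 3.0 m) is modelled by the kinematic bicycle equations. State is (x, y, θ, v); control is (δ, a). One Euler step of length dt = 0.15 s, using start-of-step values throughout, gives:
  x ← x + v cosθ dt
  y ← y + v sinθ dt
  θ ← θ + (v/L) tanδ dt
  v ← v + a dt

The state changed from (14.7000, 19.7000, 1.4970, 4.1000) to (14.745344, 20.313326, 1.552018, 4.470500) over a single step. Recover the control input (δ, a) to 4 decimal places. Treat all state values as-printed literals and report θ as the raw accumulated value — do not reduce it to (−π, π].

δ = 0.2622, a = 2.4700

a = (v'−v)/dt = (0.370500)/0.15 = 2.4700
Δθ = θ'−θ = 0.055018;  (v·dt/L) = 4.1000·0.15/3.0 = 0.205000
tan δ = Δθ·L/(v·dt) = 0.268380  →  δ = 0.2622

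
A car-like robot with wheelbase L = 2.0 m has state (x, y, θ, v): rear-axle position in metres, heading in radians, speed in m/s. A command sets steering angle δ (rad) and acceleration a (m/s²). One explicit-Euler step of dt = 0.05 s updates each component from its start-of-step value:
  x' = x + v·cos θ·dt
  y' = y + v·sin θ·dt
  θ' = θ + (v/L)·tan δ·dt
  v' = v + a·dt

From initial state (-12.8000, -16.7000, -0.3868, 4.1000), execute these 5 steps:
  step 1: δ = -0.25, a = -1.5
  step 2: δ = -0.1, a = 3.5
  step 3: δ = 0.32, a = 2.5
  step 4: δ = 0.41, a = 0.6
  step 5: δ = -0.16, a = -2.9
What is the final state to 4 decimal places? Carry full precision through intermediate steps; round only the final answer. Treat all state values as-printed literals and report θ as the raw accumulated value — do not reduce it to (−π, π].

(-11.8290, -17.0991, -0.3588, 4.2100)

after step 1 (δ=-0.25, a=-1.5): (-12.610145, -16.777331, -0.412973, 4.025000)
after step 2 (δ=-0.1, a=3.5): (-12.425814, -16.858100, -0.423069, 4.200000)
after step 3 (δ=0.32, a=2.5): (-12.234329, -16.944318, -0.388273, 4.325000)
after step 4 (δ=0.41, a=0.6): (-12.034176, -17.026188, -0.341278, 4.355000)
after step 5 (δ=-0.16, a=-2.9): (-11.828984, -17.099067, -0.358849, 4.210000)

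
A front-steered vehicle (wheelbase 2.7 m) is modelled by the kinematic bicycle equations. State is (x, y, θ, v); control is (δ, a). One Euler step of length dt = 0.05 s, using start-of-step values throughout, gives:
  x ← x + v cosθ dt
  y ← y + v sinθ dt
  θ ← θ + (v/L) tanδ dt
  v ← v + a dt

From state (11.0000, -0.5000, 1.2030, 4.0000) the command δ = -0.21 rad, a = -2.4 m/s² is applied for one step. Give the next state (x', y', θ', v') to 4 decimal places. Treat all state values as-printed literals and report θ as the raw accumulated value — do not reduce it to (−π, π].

(11.0719, -0.3134, 1.1872, 3.8800)

x' = 11.0000 + 4.0000·cos(1.2030)·0.05 = 11.0719
y' = -0.5000 + 4.0000·sin(1.2030)·0.05 = -0.3134
θ' = 1.2030 + (4.0000/2.7)·tan(-0.21)·0.05 = 1.1872
v' = 4.0000 − 2.4000·0.05 = 3.8800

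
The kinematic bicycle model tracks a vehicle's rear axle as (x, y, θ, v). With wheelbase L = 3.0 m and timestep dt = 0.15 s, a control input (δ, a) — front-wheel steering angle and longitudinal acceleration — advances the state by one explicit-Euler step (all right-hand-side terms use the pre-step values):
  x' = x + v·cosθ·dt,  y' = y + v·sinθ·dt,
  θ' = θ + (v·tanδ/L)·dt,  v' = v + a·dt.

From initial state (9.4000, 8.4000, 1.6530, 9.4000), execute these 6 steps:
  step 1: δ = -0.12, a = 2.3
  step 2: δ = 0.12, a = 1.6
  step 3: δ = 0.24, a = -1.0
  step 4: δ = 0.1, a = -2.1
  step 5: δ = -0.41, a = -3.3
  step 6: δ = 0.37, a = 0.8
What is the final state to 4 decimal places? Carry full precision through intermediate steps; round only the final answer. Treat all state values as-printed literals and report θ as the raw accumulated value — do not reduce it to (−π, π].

(8.3909, 16.9365, 1.7947, 9.1450)

after step 1 (δ=-0.12, a=2.3): (9.284223, 9.805239, 1.596328, 9.745000)
after step 2 (δ=0.12, a=1.6): (9.246907, 11.266512, 1.655080, 9.985000)
after step 3 (δ=0.24, a=-1.0): (9.120820, 12.758946, 1.777255, 9.835000)
after step 4 (δ=0.1, a=-2.1): (8.818402, 14.202866, 1.826594, 9.520000)
after step 5 (δ=-0.41, a=-3.3): (8.457093, 15.584401, 1.619710, 9.025000)
after step 6 (δ=0.37, a=0.8): (8.390902, 16.936532, 1.794733, 9.145000)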